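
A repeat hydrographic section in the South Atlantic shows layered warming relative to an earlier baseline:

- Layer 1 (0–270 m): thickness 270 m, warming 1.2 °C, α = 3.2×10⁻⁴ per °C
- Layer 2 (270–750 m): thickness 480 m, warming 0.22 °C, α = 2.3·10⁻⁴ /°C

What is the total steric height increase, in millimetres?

130 mm

Layer 1: 270 × 1.2 × 3.2×10⁻⁴ = 0.10368 m
270–750 m: 480 × 0.22 × 2.3×10⁻⁴ = 0.024288 m
Δh = 0.10368 + 0.024288 = 0.127968 m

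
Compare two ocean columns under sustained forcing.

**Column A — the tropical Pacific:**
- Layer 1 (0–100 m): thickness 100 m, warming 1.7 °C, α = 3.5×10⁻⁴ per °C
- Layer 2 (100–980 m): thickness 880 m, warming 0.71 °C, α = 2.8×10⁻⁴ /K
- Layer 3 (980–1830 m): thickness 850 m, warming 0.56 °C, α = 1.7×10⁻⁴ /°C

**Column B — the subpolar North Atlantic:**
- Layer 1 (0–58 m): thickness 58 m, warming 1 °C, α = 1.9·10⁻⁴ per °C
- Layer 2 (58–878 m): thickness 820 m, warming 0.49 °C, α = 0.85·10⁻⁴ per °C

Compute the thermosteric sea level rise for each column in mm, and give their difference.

A: 320 mm; B: 45 mm; difference 270 mm

A Layer 1: 100 × 3.5×10⁻⁴ × 1.7 = 0.05950 m
A 0.71 × 2.8×10⁻⁴ × 880 = 0.174944 m
A Layer 3: 850 × 1.7×10⁻⁴ × 0.56 = 0.08092 m
A total: 0.315364 m
B 0–58 m: 58 × 1 × 1.9×10⁻⁴ = 0.01102 m
B 58–878 m: 0.85×10⁻⁴ × 0.49 × 820 = 0.034153 m
B total: 0.045173 m
Difference: 0.315364 − 0.045173 = 0.270191 m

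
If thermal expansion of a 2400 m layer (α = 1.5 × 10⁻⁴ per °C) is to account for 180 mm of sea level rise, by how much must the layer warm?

ΔT = Δh/(αH) = 0.18 / (1.5×10⁻⁴ × 2400) = 0.5000 °C

0.500 °C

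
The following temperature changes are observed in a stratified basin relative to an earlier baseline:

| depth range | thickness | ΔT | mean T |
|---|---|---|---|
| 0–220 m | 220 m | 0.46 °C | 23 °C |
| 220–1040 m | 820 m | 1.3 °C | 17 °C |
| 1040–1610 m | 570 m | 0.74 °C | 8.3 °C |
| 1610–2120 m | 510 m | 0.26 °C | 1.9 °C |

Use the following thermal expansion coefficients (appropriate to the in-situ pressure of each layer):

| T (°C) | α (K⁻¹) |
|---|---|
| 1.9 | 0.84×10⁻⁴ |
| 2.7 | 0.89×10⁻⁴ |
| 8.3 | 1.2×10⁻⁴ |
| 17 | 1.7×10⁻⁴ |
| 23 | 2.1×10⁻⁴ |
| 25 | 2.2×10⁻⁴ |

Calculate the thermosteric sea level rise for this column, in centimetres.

Layer 1 at 23 °C → α = 2.1×10⁻⁴ K⁻¹
Layer 2 at 17 °C → α = 1.7×10⁻⁴ K⁻¹
Layer 3 at 8.3 °C → α = 1.2×10⁻⁴ K⁻¹
Layer 4 at 1.9 °C → α = 0.84×10⁻⁴ K⁻¹
0–220 m: 0.46 × 220 × 2.1×10⁻⁴ = 0.021252 m
Layer 2: 1.3 × 1.7×10⁻⁴ × 820 = 0.18122 m
0.74 × 570 × 1.2×10⁻⁴ = 0.050616 m
510 × 0.26 × 0.84×10⁻⁴ = 0.0111384 m
Δh = 0.021252 + 0.18122 + 0.050616 + 0.0111384 = 0.2642264 m

26.4 cm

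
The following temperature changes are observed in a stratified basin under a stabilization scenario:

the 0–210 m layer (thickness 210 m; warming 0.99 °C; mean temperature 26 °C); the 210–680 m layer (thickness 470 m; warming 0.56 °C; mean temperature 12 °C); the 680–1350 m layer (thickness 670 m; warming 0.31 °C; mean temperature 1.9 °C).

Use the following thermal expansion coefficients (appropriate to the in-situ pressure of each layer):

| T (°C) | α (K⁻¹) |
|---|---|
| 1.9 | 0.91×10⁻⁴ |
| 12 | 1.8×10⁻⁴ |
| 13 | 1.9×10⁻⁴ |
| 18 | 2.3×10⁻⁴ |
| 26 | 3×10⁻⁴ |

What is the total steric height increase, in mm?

Layer 1 at 26 °C → α = 3×10⁻⁴ K⁻¹
Layer 2 at 12 °C → α = 1.8×10⁻⁴ K⁻¹
Layer 3 at 1.9 °C → α = 0.91×10⁻⁴ K⁻¹
0.99 × 3×10⁻⁴ × 210 = 0.06237 m
Layer 2: 0.56 × 470 × 1.8×10⁻⁴ = 0.047376 m
Layer 3: 0.31 × 0.91×10⁻⁴ × 670 = 0.0189007 m
Δh = 0.06237 + 0.047376 + 0.0189007 = 0.1286467 m

129 mm of thermosteric rise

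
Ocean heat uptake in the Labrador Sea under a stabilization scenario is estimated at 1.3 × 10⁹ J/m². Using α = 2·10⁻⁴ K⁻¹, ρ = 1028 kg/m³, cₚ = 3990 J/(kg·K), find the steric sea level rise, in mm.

Δh = αQ/(ρcₚ) = 2×10⁻⁴ × 1.3×10⁹ / (1028 × 3990) ≈ 0.063388 m

about 63 mm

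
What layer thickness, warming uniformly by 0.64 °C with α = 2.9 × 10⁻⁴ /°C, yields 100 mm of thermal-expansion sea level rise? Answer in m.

H ≈ 539 m

H = Δh/(αΔT) = 0.1 / (2.9×10⁻⁴ × 0.64) ≈ 538.8 m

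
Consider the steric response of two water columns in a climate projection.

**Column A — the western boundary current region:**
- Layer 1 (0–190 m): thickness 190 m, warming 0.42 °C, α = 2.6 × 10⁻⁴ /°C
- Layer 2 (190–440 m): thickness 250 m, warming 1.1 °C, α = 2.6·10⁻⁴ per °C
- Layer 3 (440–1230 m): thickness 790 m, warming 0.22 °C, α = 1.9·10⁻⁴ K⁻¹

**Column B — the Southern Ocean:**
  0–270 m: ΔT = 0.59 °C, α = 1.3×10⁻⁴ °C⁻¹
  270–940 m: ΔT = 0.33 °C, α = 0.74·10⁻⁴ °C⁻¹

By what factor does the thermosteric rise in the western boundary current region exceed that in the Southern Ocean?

a factor of 3.4

A Layer 1: 2.6×10⁻⁴ × 0.42 × 190 = 0.020748 m
A 190–440 m: 1.1 × 2.6×10⁻⁴ × 250 = 0.07150 m
A 440–1230 m: 0.22 × 1.9×10⁻⁴ × 790 = 0.033022 m
A total: 0.12527 m
B 1.3×10⁻⁴ × 0.59 × 270 = 0.020709 m
B Layer 2: 0.33 × 0.74×10⁻⁴ × 670 = 0.0163614 m
B total: 0.0370704 m
Ratio: 0.12527 / 0.0370704 ≈ 3.379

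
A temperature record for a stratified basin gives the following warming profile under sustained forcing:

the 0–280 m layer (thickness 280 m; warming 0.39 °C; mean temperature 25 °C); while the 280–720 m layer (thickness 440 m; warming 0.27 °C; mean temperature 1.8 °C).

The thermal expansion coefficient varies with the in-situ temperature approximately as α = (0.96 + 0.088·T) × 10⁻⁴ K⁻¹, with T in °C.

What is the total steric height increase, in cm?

Layer 1: α = (0.96 + 0.088×25)×10⁻⁴ = 3.16×10⁻⁴ K⁻¹
Layer 2: α = (0.96 + 0.088×1.8)×10⁻⁴ = 1.1184×10⁻⁴ K⁻¹
Layer 1: 0.39 × 280 × 3.16×10⁻⁴ = 0.0345072 m
280–720 m: 0.27 × 1.1184×10⁻⁴ × 440 = 0.013286592 m
Δh = 0.0345072 + 0.013286592 = 0.047793792 m ≈ 4.78 cm

4.78 cm of thermosteric rise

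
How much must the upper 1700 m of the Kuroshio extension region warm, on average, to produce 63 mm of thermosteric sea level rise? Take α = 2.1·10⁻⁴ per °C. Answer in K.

ΔT ≈ 0.18 K

ΔT = Δh/(αH) = 0.063 / (2.1×10⁻⁴ × 1700) ≈ 0.1765 K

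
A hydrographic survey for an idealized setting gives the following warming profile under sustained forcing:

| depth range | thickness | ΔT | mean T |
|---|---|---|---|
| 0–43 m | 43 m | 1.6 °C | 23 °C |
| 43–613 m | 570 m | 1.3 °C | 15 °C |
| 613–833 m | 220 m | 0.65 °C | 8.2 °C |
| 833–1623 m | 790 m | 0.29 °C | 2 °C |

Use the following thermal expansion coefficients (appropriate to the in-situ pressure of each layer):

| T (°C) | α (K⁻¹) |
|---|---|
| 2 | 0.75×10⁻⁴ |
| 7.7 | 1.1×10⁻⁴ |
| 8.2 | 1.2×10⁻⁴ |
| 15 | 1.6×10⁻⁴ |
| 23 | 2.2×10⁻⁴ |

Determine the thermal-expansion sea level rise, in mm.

Layer 1 at 23 °C → α = 2.2×10⁻⁴ K⁻¹
Layer 2 at 15 °C → α = 1.6×10⁻⁴ K⁻¹
Layer 3 at 8.2 °C → α = 1.2×10⁻⁴ K⁻¹
Layer 4 at 2 °C → α = 0.75×10⁻⁴ K⁻¹
Layer 1: 1.6 × 2.2×10⁻⁴ × 43 = 0.015136 m
1.3 × 570 × 1.6×10⁻⁴ = 0.11856 m
613–833 m: 220 × 1.2×10⁻⁴ × 0.65 = 0.01716 m
833–1623 m: 0.75×10⁻⁴ × 0.29 × 790 = 0.0171825 m
Δh = 0.015136 + 0.11856 + 0.01716 + 0.0171825 = 0.1680385 m

Δh ≈ 168 mm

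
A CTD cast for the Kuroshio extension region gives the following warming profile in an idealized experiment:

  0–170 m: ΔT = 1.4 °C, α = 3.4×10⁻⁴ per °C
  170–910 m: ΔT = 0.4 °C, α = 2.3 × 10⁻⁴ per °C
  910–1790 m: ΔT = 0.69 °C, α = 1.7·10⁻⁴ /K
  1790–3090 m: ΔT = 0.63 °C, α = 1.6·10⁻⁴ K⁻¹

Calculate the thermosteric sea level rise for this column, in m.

Δh ≈ 0.383 m

170 × 3.4×10⁻⁴ × 1.4 = 0.08092 m
0.4 × 740 × 2.3×10⁻⁴ = 0.06808 m
910–1790 m: 1.7×10⁻⁴ × 880 × 0.69 = 0.103224 m
0.63 × 1.6×10⁻⁴ × 1300 = 0.13104 m
Δh = 0.08092 + 0.06808 + 0.103224 + 0.13104 = 0.383264 m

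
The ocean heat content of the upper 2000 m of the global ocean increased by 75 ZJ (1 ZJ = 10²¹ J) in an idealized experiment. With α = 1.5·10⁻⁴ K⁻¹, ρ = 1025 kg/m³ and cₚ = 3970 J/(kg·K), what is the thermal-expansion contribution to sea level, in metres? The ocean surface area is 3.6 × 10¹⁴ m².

Per unit area: Q = 75×10²¹ / (3.6×10¹⁴) ≈ 2.083×10⁸ J/m²
Δh = αQ/(ρcₚ) = 1.5×10⁻⁴ × 2.083×10⁸ / (1025 × 3970) ≈ 0.0076783 m

0.0077 m of thermosteric rise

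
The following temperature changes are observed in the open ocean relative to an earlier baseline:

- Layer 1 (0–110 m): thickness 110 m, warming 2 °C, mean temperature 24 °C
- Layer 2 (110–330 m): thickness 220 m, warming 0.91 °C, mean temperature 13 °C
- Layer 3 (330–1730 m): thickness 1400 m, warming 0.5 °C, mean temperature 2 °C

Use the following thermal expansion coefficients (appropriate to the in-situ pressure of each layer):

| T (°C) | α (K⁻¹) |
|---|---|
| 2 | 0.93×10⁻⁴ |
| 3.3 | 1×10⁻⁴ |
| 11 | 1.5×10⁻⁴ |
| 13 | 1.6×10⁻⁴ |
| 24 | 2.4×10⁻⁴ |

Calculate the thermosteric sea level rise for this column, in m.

Layer 1 at 24 °C → α = 2.4×10⁻⁴ K⁻¹
Layer 2 at 13 °C → α = 1.6×10⁻⁴ K⁻¹
Layer 3 at 2 °C → α = 0.93×10⁻⁴ K⁻¹
0–110 m: 2.4×10⁻⁴ × 110 × 2 = 0.05280 m
1.6×10⁻⁴ × 220 × 0.91 = 0.032032 m
330–1730 m: 1400 × 0.93×10⁻⁴ × 0.5 = 0.06510 m
Δh = 0.05280 + 0.032032 + 0.06510 = 0.149932 m

Δh = 0.15 m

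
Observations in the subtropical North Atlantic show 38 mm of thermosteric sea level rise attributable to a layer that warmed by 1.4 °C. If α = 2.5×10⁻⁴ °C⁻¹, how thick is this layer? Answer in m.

109 m

H = Δh/(αΔT) = 0.038 / (2.5×10⁻⁴ × 1.4) ≈ 108.6 m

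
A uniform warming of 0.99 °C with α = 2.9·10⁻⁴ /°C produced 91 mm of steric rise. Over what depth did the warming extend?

H ≈ 317 m

H = Δh/(αΔT) = 0.091 / (2.9×10⁻⁴ × 0.99) ≈ 317.0 m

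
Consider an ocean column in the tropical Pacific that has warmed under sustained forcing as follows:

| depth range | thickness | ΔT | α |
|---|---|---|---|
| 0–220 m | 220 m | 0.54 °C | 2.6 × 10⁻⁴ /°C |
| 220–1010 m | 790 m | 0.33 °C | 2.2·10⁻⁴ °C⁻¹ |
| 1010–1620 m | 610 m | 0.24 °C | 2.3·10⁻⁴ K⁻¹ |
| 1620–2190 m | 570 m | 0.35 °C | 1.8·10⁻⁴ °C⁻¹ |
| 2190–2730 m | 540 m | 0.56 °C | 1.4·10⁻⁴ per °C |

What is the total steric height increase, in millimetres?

200 mm

220 × 2.6×10⁻⁴ × 0.54 = 0.030888 m
790 × 2.2×10⁻⁴ × 0.33 = 0.057354 m
0.24 × 2.3×10⁻⁴ × 610 = 0.033672 m
1620–2190 m: 570 × 0.35 × 1.8×10⁻⁴ = 0.03591 m
2190–2730 m: 0.56 × 1.4×10⁻⁴ × 540 = 0.042336 m
Δh = 0.030888 + 0.057354 + 0.033672 + 0.03591 + 0.042336 = 0.20016 m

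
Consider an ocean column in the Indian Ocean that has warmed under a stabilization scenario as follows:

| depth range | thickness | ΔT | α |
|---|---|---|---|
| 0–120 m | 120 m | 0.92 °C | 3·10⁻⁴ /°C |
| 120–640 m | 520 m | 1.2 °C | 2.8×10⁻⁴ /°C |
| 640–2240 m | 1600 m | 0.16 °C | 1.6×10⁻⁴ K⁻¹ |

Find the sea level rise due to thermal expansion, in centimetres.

about 24.9 cm

0.92 × 120 × 3×10⁻⁴ = 0.03312 m
520 × 2.8×10⁻⁴ × 1.2 = 0.17472 m
Layer 3: 0.16 × 1600 × 1.6×10⁻⁴ = 0.04096 m
Δh = 0.03312 + 0.17472 + 0.04096 = 0.24880 m ≈ 24.9 cm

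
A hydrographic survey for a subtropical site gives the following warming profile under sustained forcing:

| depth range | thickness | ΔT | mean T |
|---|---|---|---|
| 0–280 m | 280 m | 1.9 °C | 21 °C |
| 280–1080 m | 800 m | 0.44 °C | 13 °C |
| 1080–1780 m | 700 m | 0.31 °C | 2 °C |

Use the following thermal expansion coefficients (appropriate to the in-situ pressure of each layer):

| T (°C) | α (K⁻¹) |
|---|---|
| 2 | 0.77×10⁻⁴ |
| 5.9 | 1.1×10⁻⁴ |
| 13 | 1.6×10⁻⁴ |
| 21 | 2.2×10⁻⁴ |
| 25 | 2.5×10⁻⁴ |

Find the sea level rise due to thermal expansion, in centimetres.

Δh ≈ 19.0 cm

Layer 1 at 21 °C → α = 2.2×10⁻⁴ K⁻¹
Layer 2 at 13 °C → α = 1.6×10⁻⁴ K⁻¹
Layer 3 at 2 °C → α = 0.77×10⁻⁴ K⁻¹
Layer 1: 280 × 1.9 × 2.2×10⁻⁴ = 0.11704 m
0.44 × 1.6×10⁻⁴ × 800 = 0.05632 m
Layer 3: 0.31 × 700 × 0.77×10⁻⁴ = 0.016709 m
Δh = 0.11704 + 0.05632 + 0.016709 = 0.190069 m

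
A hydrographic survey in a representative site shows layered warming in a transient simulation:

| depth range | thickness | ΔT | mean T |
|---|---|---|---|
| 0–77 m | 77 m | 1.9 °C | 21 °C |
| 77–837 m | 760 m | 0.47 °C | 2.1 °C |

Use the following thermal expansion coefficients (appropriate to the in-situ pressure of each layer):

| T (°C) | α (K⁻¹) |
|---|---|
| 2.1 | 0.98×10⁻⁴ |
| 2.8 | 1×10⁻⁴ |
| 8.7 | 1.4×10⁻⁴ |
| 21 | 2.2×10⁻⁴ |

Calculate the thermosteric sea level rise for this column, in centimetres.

Layer 1 at 21 °C → α = 2.2×10⁻⁴ K⁻¹
Layer 2 at 2.1 °C → α = 0.98×10⁻⁴ K⁻¹
Layer 1: 2.2×10⁻⁴ × 1.9 × 77 = 0.032186 m
Layer 2: 0.98×10⁻⁴ × 0.47 × 760 = 0.0350056 m
Δh = 0.032186 + 0.0350056 = 0.0671916 m

6.72 cm of thermosteric rise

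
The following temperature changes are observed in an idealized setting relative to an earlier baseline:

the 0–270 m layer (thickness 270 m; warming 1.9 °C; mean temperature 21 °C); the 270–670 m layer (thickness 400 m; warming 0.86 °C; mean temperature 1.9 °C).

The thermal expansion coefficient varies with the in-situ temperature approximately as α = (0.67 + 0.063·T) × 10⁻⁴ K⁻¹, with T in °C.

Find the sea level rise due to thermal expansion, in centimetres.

Layer 1: α = (0.67 + 0.063×21)×10⁻⁴ = 1.993×10⁻⁴ K⁻¹
Layer 2: α = (0.67 + 0.063×1.9)×10⁻⁴ = 0.7897×10⁻⁴ K⁻¹
Layer 1: 1.993×10⁻⁴ × 270 × 1.9 = 0.1022409 m
270–670 m: 0.7897×10⁻⁴ × 400 × 0.86 = 0.02716568 m
Δh = 0.1022409 + 0.02716568 = 0.12940658 m

about 12.9 cm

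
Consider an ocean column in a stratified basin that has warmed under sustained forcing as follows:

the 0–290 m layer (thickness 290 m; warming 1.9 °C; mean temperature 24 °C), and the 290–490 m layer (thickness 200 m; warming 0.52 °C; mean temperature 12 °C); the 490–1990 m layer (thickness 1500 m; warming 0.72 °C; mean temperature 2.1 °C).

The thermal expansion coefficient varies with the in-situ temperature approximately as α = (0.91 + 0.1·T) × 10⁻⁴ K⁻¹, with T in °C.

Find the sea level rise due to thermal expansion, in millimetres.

Layer 1: α = (0.91 + 0.1×24)×10⁻⁴ = 3.31×10⁻⁴ K⁻¹
Layer 2: α = (0.91 + 0.1×12)×10⁻⁴ = 2.11×10⁻⁴ K⁻¹
Layer 3: α = (0.91 + 0.1×2.1)×10⁻⁴ = 1.12×10⁻⁴ K⁻¹
290 × 1.9 × 3.31×10⁻⁴ = 0.182381 m
Layer 2: 200 × 0.52 × 2.11×10⁻⁴ = 0.021944 m
1500 × 0.72 × 1.12×10⁻⁴ = 0.12096 m
Δh = 0.182381 + 0.021944 + 0.12096 = 0.325285 m ≈ 325 mm

Δh ≈ 325 mm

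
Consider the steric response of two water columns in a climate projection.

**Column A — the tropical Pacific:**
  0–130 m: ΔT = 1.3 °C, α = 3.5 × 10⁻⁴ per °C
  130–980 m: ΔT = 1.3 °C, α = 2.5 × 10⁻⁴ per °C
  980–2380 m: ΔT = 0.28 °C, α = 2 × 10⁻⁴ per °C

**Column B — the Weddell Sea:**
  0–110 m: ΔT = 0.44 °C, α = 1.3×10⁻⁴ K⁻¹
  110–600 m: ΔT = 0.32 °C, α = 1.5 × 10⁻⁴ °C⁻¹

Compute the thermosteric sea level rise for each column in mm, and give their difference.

A 0–130 m: 3.5×10⁻⁴ × 1.3 × 130 = 0.05915 m
A Layer 2: 1.3 × 850 × 2.5×10⁻⁴ = 0.27625 m
A Layer 3: 2×10⁻⁴ × 0.28 × 1400 = 0.07840 m
A total: 0.41380 m
B 0.44 × 1.3×10⁻⁴ × 110 = 0.006292 m
B Layer 2: 0.32 × 490 × 1.5×10⁻⁴ = 0.02352 m
B total: 0.029812 m
Difference: 0.41380 − 0.029812 = 0.383988 m

Δh_A ≈ 414 mm, Δh_B ≈ 29.8 mm; difference ≈ 384 mm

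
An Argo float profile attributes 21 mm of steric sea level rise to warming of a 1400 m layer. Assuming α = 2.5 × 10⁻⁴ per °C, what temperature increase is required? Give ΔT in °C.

about 0.0600 °C

ΔT = Δh/(αH) = 0.021 / (2.5×10⁻⁴ × 1400) = 0.06000 °C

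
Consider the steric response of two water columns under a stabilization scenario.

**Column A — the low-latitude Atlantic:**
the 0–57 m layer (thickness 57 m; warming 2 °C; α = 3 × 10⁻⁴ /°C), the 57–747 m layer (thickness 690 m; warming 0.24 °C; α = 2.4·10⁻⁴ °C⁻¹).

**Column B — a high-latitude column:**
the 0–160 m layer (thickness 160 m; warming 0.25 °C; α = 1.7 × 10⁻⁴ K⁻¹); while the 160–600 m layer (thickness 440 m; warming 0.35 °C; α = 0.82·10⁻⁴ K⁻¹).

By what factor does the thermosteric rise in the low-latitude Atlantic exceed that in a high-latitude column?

a factor of 3.81

A 3×10⁻⁴ × 57 × 2 = 0.03420 m
A Layer 2: 0.24 × 690 × 2.4×10⁻⁴ = 0.039744 m
A total: 0.073944 m
B 0.25 × 1.7×10⁻⁴ × 160 = 0.00680 m
B Layer 2: 440 × 0.82×10⁻⁴ × 0.35 = 0.012628 m
B total: 0.019428 m
Ratio: 0.073944 / 0.019428 ≈ 3.806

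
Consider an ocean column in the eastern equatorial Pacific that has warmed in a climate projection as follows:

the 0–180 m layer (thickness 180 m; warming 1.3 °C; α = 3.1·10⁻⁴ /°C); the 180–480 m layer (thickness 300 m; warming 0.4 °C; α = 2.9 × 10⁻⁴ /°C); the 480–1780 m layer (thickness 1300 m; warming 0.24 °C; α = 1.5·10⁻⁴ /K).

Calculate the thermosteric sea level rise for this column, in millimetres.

154 mm

Layer 1: 1.3 × 3.1×10⁻⁴ × 180 = 0.07254 m
0.4 × 2.9×10⁻⁴ × 300 = 0.03480 m
Layer 3: 0.24 × 1.5×10⁻⁴ × 1300 = 0.04680 m
Δh = 0.07254 + 0.03480 + 0.04680 = 0.15414 m ≈ 154 mm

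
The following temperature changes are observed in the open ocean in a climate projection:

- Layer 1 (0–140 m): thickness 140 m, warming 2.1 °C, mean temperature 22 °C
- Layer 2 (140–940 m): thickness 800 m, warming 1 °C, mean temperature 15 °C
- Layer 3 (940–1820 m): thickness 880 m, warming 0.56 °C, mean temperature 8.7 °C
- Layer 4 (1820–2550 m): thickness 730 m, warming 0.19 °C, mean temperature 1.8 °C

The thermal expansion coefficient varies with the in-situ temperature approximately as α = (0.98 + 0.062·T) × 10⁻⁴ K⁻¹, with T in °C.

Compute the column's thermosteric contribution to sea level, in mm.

Layer 1: α = (0.98 + 0.062×22)×10⁻⁴ = 2.344×10⁻⁴ K⁻¹
Layer 2: α = (0.98 + 0.062×15)×10⁻⁴ = 1.91×10⁻⁴ K⁻¹
Layer 3: α = (0.98 + 0.062×8.7)×10⁻⁴ = 1.5194×10⁻⁴ K⁻¹
Layer 4: α = (0.98 + 0.062×1.8)×10⁻⁴ = 1.0916×10⁻⁴ K⁻¹
Layer 1: 140 × 2.1 × 2.344×10⁻⁴ = 0.0689136 m
140–940 m: 800 × 1.91×10⁻⁴ × 1 = 0.15280 m
0.56 × 880 × 1.5194×10⁻⁴ = 0.074876032 m
Layer 4: 730 × 0.19 × 1.0916×10⁻⁴ = 0.015140492 m
Δh = 0.0689136 + 0.15280 + 0.074876032 + 0.015140492 = 0.311730124 m

312 mm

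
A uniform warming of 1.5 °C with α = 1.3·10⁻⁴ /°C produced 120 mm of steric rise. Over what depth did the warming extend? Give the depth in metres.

about 620 m

H = Δh/(αΔT) = 0.12 / (1.3×10⁻⁴ × 1.5) ≈ 615.4 m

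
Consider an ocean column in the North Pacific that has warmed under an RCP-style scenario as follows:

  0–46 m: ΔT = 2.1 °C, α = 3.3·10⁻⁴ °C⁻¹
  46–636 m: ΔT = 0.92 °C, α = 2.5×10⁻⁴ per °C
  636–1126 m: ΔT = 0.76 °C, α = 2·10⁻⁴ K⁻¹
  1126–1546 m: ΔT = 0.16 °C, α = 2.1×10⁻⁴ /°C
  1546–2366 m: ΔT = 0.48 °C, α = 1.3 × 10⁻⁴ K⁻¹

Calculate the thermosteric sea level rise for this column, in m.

Δh = 0.31 m

Layer 1: 2.1 × 3.3×10⁻⁴ × 46 = 0.031878 m
46–636 m: 2.5×10⁻⁴ × 0.92 × 590 = 0.13570 m
636–1126 m: 0.76 × 490 × 2×10⁻⁴ = 0.07448 m
0.16 × 420 × 2.1×10⁻⁴ = 0.014112 m
1546–2366 m: 1.3×10⁻⁴ × 820 × 0.48 = 0.051168 m
Δh = 0.031878 + 0.13570 + 0.07448 + 0.014112 + 0.051168 = 0.307338 m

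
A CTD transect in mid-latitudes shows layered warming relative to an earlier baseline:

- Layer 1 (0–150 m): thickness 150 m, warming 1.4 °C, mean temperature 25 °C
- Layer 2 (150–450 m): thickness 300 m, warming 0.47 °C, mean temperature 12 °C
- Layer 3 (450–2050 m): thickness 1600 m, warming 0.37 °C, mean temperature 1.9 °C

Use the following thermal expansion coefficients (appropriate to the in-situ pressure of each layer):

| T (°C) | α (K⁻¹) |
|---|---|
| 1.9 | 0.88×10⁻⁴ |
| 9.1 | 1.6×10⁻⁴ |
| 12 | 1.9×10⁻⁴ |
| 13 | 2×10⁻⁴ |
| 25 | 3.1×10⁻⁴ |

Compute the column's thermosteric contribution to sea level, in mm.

Δh ≈ 144 mm

Layer 1 at 25 °C → α = 3.1×10⁻⁴ K⁻¹
Layer 2 at 12 °C → α = 1.9×10⁻⁴ K⁻¹
Layer 3 at 1.9 °C → α = 0.88×10⁻⁴ K⁻¹
3.1×10⁻⁴ × 1.4 × 150 = 0.06510 m
150–450 m: 300 × 1.9×10⁻⁴ × 0.47 = 0.02679 m
450–2050 m: 0.88×10⁻⁴ × 1600 × 0.37 = 0.052096 m
Δh = 0.06510 + 0.02679 + 0.052096 = 0.143986 m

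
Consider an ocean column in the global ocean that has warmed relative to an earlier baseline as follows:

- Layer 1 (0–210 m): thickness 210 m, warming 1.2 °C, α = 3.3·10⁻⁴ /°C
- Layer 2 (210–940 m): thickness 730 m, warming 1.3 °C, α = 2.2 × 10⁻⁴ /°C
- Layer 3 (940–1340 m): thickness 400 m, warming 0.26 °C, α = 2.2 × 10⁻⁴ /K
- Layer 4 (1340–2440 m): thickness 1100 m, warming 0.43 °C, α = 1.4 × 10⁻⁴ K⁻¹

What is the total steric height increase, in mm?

Layer 1: 3.3×10⁻⁴ × 1.2 × 210 = 0.08316 m
Layer 2: 2.2×10⁻⁴ × 730 × 1.3 = 0.20878 m
940–1340 m: 400 × 0.26 × 2.2×10⁻⁴ = 0.02288 m
1340–2440 m: 1.4×10⁻⁴ × 0.43 × 1100 = 0.06622 m
Δh = 0.08316 + 0.20878 + 0.02288 + 0.06622 = 0.38104 m ≈ 381 mm

381 mm of thermosteric rise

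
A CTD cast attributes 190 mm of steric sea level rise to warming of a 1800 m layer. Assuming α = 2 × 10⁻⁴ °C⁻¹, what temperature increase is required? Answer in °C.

ΔT = Δh/(αH) = 0.19 / (2×10⁻⁴ × 1800) ≈ 0.5278 °C

ΔT ≈ 0.528 °C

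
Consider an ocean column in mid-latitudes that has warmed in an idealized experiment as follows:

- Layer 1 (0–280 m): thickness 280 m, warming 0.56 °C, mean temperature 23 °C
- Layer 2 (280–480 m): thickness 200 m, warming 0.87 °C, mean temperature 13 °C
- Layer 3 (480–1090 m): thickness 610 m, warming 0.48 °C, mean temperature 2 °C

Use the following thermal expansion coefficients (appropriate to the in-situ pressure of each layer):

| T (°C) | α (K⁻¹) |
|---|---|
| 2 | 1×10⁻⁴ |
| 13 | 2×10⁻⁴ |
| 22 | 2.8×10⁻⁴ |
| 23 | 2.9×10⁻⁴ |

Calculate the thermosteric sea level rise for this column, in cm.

11.0 cm

Layer 1 at 23 °C → α = 2.9×10⁻⁴ K⁻¹
Layer 2 at 13 °C → α = 2×10⁻⁴ K⁻¹
Layer 3 at 2 °C → α = 1×10⁻⁴ K⁻¹
0–280 m: 280 × 2.9×10⁻⁴ × 0.56 = 0.045472 m
Layer 2: 0.87 × 200 × 2×10⁻⁴ = 0.03480 m
480–1090 m: 0.48 × 1×10⁻⁴ × 610 = 0.02928 m
Δh = 0.045472 + 0.03480 + 0.02928 = 0.109552 m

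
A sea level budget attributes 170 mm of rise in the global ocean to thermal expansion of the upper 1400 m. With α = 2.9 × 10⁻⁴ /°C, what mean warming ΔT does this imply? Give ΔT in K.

ΔT = Δh/(αH) = 0.17 / (2.9×10⁻⁴ × 1400) ≈ 0.4187 K

0.419 K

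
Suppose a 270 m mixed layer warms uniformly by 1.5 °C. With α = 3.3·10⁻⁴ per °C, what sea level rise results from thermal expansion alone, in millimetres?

134 mm of thermosteric rise

Δh = αΔT·H = 3.3×10⁻⁴ × 1.5 × 270 = 0.13365 m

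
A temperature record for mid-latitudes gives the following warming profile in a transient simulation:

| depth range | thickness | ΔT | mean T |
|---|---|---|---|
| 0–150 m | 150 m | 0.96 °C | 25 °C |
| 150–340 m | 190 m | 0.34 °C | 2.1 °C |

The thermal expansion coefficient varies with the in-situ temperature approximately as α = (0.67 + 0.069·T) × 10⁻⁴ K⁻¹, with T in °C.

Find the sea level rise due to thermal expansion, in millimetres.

Layer 1: α = (0.67 + 0.069×25)×10⁻⁴ = 2.395×10⁻⁴ K⁻¹
Layer 2: α = (0.67 + 0.069×2.1)×10⁻⁴ = 0.8149×10⁻⁴ K⁻¹
0–150 m: 0.96 × 150 × 2.395×10⁻⁴ = 0.034488 m
Layer 2: 190 × 0.34 × 0.8149×10⁻⁴ = 0.005264254 m
Δh = 0.034488 + 0.005264254 = 0.039752254 m ≈ 39.8 mm

39.8 mm of thermosteric rise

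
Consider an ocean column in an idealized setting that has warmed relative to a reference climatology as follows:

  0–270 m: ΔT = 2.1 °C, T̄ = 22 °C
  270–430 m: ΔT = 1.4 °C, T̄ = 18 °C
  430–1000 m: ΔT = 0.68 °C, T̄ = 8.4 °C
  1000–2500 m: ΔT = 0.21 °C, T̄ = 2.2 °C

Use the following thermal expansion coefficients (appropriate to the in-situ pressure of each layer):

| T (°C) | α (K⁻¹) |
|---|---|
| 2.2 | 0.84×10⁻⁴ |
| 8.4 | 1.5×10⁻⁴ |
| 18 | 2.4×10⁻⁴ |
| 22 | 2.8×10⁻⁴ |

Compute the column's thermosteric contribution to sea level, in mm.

Layer 1 at 22 °C → α = 2.8×10⁻⁴ K⁻¹
Layer 2 at 18 °C → α = 2.4×10⁻⁴ K⁻¹
Layer 3 at 8.4 °C → α = 1.5×10⁻⁴ K⁻¹
Layer 4 at 2.2 °C → α = 0.84×10⁻⁴ K⁻¹
0–270 m: 2.1 × 270 × 2.8×10⁻⁴ = 0.15876 m
270–430 m: 2.4×10⁻⁴ × 1.4 × 160 = 0.05376 m
430–1000 m: 1.5×10⁻⁴ × 570 × 0.68 = 0.05814 m
1000–2500 m: 1500 × 0.21 × 0.84×10⁻⁴ = 0.02646 m
Δh = 0.15876 + 0.05376 + 0.05814 + 0.02646 = 0.29712 m

300 mm of thermosteric rise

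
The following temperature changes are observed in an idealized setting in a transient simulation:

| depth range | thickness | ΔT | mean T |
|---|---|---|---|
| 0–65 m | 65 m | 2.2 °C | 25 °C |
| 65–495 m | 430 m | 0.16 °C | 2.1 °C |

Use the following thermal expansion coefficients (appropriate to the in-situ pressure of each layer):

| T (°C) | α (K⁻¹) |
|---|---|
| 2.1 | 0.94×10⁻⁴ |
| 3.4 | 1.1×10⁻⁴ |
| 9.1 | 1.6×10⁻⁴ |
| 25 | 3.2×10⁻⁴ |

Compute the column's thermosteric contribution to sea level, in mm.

Layer 1 at 25 °C → α = 3.2×10⁻⁴ K⁻¹
Layer 2 at 2.1 °C → α = 0.94×10⁻⁴ K⁻¹
0–65 m: 65 × 2.2 × 3.2×10⁻⁴ = 0.04576 m
65–495 m: 0.16 × 430 × 0.94×10⁻⁴ = 0.0064672 m
Δh = 0.04576 + 0.0064672 = 0.0522272 m

52.2 mm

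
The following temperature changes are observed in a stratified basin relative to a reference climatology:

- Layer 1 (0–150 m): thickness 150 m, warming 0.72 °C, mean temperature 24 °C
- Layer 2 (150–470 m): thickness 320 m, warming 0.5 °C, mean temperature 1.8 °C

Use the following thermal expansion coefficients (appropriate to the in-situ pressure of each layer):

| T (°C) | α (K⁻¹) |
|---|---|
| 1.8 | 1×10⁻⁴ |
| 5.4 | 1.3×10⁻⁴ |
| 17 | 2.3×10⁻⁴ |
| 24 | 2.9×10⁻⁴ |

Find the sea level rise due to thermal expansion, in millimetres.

about 47 mm

Layer 1 at 24 °C → α = 2.9×10⁻⁴ K⁻¹
Layer 2 at 1.8 °C → α = 1×10⁻⁴ K⁻¹
Layer 1: 0.72 × 2.9×10⁻⁴ × 150 = 0.03132 m
Layer 2: 320 × 1×10⁻⁴ × 0.5 = 0.01600 m
Δh = 0.03132 + 0.01600 = 0.04732 m ≈ 47 mm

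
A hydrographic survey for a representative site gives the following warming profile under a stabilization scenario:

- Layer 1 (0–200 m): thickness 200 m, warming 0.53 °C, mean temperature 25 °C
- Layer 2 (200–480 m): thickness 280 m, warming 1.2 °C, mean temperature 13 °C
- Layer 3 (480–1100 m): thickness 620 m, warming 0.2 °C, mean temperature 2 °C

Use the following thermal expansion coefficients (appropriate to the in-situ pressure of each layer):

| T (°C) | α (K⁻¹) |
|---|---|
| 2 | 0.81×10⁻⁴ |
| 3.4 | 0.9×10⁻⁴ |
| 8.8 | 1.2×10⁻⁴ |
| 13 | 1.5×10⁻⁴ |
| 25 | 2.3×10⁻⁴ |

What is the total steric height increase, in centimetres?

about 8.48 cm

Layer 1 at 25 °C → α = 2.3×10⁻⁴ K⁻¹
Layer 2 at 13 °C → α = 1.5×10⁻⁴ K⁻¹
Layer 3 at 2 °C → α = 0.81×10⁻⁴ K⁻¹
0–200 m: 0.53 × 2.3×10⁻⁴ × 200 = 0.02438 m
Layer 2: 1.5×10⁻⁴ × 280 × 1.2 = 0.05040 m
480–1100 m: 0.2 × 620 × 0.81×10⁻⁴ = 0.010044 m
Δh = 0.02438 + 0.05040 + 0.010044 = 0.084824 m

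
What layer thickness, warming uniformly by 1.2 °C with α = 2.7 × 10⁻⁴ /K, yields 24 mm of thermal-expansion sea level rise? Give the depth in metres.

H ≈ 74.1 m

H = Δh/(αΔT) = 0.024 / (2.7×10⁻⁴ × 1.2) ≈ 74.07 m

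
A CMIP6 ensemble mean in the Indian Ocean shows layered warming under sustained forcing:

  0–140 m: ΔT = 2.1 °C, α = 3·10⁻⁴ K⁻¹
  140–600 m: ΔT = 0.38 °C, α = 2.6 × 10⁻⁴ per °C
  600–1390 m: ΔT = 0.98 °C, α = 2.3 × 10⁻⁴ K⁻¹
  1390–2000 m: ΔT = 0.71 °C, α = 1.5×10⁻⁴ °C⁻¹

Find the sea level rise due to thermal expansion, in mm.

380 mm

Layer 1: 3×10⁻⁴ × 2.1 × 140 = 0.08820 m
140–600 m: 2.6×10⁻⁴ × 460 × 0.38 = 0.045448 m
600–1390 m: 2.3×10⁻⁴ × 790 × 0.98 = 0.178066 m
1390–2000 m: 1.5×10⁻⁴ × 0.71 × 610 = 0.064965 m
Δh = 0.08820 + 0.045448 + 0.178066 + 0.064965 = 0.376679 m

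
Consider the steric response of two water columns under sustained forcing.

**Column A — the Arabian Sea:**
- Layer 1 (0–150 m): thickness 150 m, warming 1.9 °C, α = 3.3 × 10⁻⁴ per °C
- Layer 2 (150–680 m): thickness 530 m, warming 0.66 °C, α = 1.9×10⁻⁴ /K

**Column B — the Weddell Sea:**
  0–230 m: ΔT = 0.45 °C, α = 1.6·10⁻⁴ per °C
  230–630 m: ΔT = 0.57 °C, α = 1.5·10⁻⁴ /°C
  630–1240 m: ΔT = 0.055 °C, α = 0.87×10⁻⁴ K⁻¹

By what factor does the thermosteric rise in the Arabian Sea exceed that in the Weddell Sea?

≈ 2.99×

A 0–150 m: 3.3×10⁻⁴ × 150 × 1.9 = 0.09405 m
A 530 × 0.66 × 1.9×10⁻⁴ = 0.066462 m
A total: 0.160512 m
B Layer 1: 230 × 1.6×10⁻⁴ × 0.45 = 0.01656 m
B Layer 2: 0.57 × 1.5×10⁻⁴ × 400 = 0.03420 m
B 0.87×10⁻⁴ × 610 × 0.055 = 0.00291885 m
B total: 0.05367885 m
Ratio: 0.160512 / 0.05367885 ≈ 2.990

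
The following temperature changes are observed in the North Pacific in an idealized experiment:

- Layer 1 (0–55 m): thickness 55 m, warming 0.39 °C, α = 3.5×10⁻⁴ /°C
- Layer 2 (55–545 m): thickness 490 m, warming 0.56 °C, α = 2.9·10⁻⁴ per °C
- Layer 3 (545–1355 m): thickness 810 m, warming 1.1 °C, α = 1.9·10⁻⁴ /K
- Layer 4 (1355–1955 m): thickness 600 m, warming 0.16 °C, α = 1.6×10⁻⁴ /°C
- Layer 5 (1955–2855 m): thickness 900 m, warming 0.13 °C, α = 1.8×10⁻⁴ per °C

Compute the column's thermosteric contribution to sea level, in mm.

about 293 mm

55 × 3.5×10⁻⁴ × 0.39 = 0.0075075 m
2.9×10⁻⁴ × 0.56 × 490 = 0.079576 m
545–1355 m: 1.9×10⁻⁴ × 1.1 × 810 = 0.16929 m
Layer 4: 600 × 1.6×10⁻⁴ × 0.16 = 0.01536 m
1955–2855 m: 1.8×10⁻⁴ × 0.13 × 900 = 0.02106 m
Δh = 0.0075075 + 0.079576 + 0.16929 + 0.01536 + 0.02106 = 0.2927935 m ≈ 293 mm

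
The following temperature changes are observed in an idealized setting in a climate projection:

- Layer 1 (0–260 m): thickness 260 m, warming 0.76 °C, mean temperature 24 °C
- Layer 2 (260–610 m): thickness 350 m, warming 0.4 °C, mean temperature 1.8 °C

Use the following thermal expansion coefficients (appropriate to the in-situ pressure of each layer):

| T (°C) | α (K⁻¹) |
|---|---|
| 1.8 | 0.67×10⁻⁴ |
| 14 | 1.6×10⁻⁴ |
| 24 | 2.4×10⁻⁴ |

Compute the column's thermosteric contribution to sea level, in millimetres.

Layer 1 at 24 °C → α = 2.4×10⁻⁴ K⁻¹
Layer 2 at 1.8 °C → α = 0.67×10⁻⁴ K⁻¹
0–260 m: 0.76 × 260 × 2.4×10⁻⁴ = 0.047424 m
Layer 2: 350 × 0.67×10⁻⁴ × 0.4 = 0.00938 m
Δh = 0.047424 + 0.00938 = 0.056804 m ≈ 57 mm

Δh ≈ 57 mm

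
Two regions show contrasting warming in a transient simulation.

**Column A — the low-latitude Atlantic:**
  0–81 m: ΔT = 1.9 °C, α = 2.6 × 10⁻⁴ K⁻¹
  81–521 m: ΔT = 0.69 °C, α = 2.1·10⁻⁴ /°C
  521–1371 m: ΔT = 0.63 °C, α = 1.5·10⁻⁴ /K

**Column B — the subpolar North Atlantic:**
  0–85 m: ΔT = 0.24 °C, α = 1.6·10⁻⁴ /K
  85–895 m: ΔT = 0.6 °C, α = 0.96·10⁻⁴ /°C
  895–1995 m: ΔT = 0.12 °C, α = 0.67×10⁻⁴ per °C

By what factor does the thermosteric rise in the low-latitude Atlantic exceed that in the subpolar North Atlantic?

A Layer 1: 2.6×10⁻⁴ × 1.9 × 81 = 0.040014 m
A 0.69 × 2.1×10⁻⁴ × 440 = 0.063756 m
A Layer 3: 1.5×10⁻⁴ × 850 × 0.63 = 0.080325 m
A total: 0.184095 m
B 0–85 m: 1.6×10⁻⁴ × 85 × 0.24 = 0.003264 m
B 810 × 0.96×10⁻⁴ × 0.6 = 0.046656 m
B 0.12 × 0.67×10⁻⁴ × 1100 = 0.008844 m
B total: 0.058764 m
Ratio: 0.184095 / 0.058764 ≈ 3.133

a factor of 3.13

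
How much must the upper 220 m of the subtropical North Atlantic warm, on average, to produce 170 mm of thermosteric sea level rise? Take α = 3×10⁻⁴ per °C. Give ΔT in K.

ΔT = Δh/(αH) = 0.17 / (3×10⁻⁴ × 220) ≈ 2.576 K

2.58 K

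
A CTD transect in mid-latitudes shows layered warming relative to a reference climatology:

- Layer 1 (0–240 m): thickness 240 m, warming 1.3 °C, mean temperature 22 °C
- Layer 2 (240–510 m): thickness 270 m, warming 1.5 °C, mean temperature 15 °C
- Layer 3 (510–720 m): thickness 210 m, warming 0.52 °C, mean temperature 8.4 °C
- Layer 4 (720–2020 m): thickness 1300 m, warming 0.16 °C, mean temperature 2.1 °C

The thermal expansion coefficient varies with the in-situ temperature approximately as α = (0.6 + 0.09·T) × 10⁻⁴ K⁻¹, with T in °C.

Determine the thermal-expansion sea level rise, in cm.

Layer 1: α = (0.6 + 0.09×22)×10⁻⁴ = 2.58×10⁻⁴ K⁻¹
Layer 2: α = (0.6 + 0.09×15)×10⁻⁴ = 1.95×10⁻⁴ K⁻¹
Layer 3: α = (0.6 + 0.09×8.4)×10⁻⁴ = 1.356×10⁻⁴ K⁻¹
Layer 4: α = (0.6 + 0.09×2.1)×10⁻⁴ = 0.789×10⁻⁴ K⁻¹
Layer 1: 1.3 × 2.58×10⁻⁴ × 240 = 0.080496 m
1.95×10⁻⁴ × 1.5 × 270 = 0.078975 m
Layer 3: 210 × 1.356×10⁻⁴ × 0.52 = 0.01480752 m
0.16 × 1300 × 0.789×10⁻⁴ = 0.0164112 m
Δh = 0.080496 + 0.078975 + 0.01480752 + 0.0164112 = 0.19068972 m ≈ 19.1 cm

about 19.1 cm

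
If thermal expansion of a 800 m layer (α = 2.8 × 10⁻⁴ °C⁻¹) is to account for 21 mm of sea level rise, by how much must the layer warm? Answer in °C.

about 0.094 °C

ΔT = Δh/(αH) = 0.021 / (2.8×10⁻⁴ × 800) = 0.09375 °C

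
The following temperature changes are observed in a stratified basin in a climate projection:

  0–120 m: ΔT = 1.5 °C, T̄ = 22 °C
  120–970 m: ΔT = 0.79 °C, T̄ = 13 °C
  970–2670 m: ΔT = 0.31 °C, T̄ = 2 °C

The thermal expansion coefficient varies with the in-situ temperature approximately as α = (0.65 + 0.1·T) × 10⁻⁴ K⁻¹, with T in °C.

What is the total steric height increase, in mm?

Layer 1: α = (0.65 + 0.1×22)×10⁻⁴ = 2.85×10⁻⁴ K⁻¹
Layer 2: α = (0.65 + 0.1×13)×10⁻⁴ = 1.95×10⁻⁴ K⁻¹
Layer 3: α = (0.65 + 0.1×2)×10⁻⁴ = 0.85×10⁻⁴ K⁻¹
0–120 m: 1.5 × 120 × 2.85×10⁻⁴ = 0.05130 m
Layer 2: 1.95×10⁻⁴ × 850 × 0.79 = 0.1309425 m
Layer 3: 1700 × 0.31 × 0.85×10⁻⁴ = 0.044795 m
Δh = 0.05130 + 0.1309425 + 0.044795 = 0.2270375 m

227 mm of thermosteric rise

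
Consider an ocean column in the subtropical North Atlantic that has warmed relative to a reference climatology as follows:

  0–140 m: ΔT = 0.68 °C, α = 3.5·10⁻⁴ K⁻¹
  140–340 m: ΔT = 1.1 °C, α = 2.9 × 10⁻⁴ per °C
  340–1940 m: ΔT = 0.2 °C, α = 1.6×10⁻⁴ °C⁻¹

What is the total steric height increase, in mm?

Δh ≈ 150 mm

0–140 m: 3.5×10⁻⁴ × 0.68 × 140 = 0.03332 m
Layer 2: 2.9×10⁻⁴ × 200 × 1.1 = 0.06380 m
Layer 3: 0.2 × 1.6×10⁻⁴ × 1600 = 0.05120 m
Δh = 0.03332 + 0.06380 + 0.05120 = 0.14832 m ≈ 150 mm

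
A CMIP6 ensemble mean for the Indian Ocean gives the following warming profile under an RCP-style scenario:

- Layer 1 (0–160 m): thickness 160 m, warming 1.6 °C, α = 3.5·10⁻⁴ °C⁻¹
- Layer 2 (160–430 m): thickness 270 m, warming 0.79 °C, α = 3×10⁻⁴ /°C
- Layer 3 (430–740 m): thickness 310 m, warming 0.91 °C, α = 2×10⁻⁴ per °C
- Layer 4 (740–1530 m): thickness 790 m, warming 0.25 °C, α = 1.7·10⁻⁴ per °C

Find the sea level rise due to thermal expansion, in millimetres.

0–160 m: 3.5×10⁻⁴ × 160 × 1.6 = 0.08960 m
270 × 0.79 × 3×10⁻⁴ = 0.06399 m
430–740 m: 0.91 × 2×10⁻⁴ × 310 = 0.05642 m
Layer 4: 1.7×10⁻⁴ × 790 × 0.25 = 0.033575 m
Δh = 0.08960 + 0.06399 + 0.05642 + 0.033575 = 0.243585 m ≈ 244 mm

about 244 mm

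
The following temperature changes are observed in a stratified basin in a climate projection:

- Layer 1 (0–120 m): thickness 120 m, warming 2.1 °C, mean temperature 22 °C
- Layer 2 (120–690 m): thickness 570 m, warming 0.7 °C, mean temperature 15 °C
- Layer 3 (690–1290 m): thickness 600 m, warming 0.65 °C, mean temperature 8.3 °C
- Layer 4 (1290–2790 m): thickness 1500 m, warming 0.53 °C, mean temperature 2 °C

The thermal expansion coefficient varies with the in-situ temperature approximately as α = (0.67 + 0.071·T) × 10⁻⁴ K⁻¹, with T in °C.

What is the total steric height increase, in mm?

Layer 1: α = (0.67 + 0.071×22)×10⁻⁴ = 2.232×10⁻⁴ K⁻¹
Layer 2: α = (0.67 + 0.071×15)×10⁻⁴ = 1.735×10⁻⁴ K⁻¹
Layer 3: α = (0.67 + 0.071×8.3)×10⁻⁴ = 1.2593×10⁻⁴ K⁻¹
Layer 4: α = (0.67 + 0.071×2)×10⁻⁴ = 0.812×10⁻⁴ K⁻¹
2.1 × 2.232×10⁻⁴ × 120 = 0.0562464 m
570 × 0.7 × 1.735×10⁻⁴ = 0.0692265 m
0.65 × 600 × 1.2593×10⁻⁴ = 0.0491127 m
1290–2790 m: 0.53 × 0.812×10⁻⁴ × 1500 = 0.064554 m
Δh = 0.0562464 + 0.0692265 + 0.0491127 + 0.064554 = 0.2391396 m

Δh = 239 mm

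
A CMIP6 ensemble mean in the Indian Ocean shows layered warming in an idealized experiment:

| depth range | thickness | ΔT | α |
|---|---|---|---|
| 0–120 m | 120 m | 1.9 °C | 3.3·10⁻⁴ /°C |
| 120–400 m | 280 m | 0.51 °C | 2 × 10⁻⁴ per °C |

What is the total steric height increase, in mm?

0–120 m: 1.9 × 3.3×10⁻⁴ × 120 = 0.07524 m
120–400 m: 280 × 0.51 × 2×10⁻⁴ = 0.02856 m
Δh = 0.07524 + 0.02856 = 0.10380 m

104 mm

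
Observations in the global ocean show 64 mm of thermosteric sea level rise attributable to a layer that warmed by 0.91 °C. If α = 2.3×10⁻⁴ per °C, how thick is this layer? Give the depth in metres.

H = Δh/(αΔT) = 0.064 / (2.3×10⁻⁴ × 0.91) ≈ 305.8 m

310 m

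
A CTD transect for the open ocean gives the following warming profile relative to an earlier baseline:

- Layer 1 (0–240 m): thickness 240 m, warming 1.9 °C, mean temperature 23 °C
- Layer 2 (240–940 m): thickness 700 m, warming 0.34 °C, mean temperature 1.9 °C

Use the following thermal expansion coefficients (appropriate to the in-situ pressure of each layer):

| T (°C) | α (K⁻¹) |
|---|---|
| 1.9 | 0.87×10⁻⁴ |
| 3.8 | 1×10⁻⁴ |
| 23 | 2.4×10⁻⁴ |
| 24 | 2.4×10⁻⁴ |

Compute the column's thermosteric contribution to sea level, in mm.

130 mm

Layer 1 at 23 °C → α = 2.4×10⁻⁴ K⁻¹
Layer 2 at 1.9 °C → α = 0.87×10⁻⁴ K⁻¹
0–240 m: 240 × 2.4×10⁻⁴ × 1.9 = 0.10944 m
240–940 m: 700 × 0.34 × 0.87×10⁻⁴ = 0.020706 m
Δh = 0.10944 + 0.020706 = 0.130146 m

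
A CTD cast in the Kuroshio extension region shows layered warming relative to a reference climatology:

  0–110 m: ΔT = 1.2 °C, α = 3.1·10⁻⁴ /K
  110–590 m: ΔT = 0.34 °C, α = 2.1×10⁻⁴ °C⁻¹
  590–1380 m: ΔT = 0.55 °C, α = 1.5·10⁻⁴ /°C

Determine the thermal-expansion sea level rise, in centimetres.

0–110 m: 1.2 × 110 × 3.1×10⁻⁴ = 0.04092 m
Layer 2: 480 × 2.1×10⁻⁴ × 0.34 = 0.034272 m
Layer 3: 790 × 0.55 × 1.5×10⁻⁴ = 0.065175 m
Δh = 0.04092 + 0.034272 + 0.065175 = 0.140367 m

14.0 cm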